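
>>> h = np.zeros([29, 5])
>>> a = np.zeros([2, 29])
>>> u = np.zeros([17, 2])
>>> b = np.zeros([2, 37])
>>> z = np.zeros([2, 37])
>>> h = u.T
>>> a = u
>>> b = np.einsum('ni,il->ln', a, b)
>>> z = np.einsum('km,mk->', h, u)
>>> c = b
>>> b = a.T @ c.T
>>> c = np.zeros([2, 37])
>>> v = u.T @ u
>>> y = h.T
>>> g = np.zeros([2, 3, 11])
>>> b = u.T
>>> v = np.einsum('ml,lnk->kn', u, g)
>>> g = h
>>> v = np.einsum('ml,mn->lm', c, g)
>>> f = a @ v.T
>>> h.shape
(2, 17)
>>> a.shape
(17, 2)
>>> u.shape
(17, 2)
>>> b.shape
(2, 17)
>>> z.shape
()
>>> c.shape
(2, 37)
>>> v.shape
(37, 2)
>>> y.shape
(17, 2)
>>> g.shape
(2, 17)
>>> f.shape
(17, 37)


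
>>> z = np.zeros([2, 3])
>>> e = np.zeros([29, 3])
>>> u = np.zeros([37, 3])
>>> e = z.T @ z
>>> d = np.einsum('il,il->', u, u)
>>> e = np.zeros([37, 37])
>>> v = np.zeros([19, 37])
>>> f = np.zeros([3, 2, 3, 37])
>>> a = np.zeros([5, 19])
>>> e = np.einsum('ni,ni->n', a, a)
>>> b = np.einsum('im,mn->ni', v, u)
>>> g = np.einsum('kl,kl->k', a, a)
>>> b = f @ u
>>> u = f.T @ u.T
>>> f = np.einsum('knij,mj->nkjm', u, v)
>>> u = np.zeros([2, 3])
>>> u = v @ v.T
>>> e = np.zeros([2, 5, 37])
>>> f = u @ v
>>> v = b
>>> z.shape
(2, 3)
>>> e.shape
(2, 5, 37)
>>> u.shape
(19, 19)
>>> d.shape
()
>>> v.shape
(3, 2, 3, 3)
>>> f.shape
(19, 37)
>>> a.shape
(5, 19)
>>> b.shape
(3, 2, 3, 3)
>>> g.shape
(5,)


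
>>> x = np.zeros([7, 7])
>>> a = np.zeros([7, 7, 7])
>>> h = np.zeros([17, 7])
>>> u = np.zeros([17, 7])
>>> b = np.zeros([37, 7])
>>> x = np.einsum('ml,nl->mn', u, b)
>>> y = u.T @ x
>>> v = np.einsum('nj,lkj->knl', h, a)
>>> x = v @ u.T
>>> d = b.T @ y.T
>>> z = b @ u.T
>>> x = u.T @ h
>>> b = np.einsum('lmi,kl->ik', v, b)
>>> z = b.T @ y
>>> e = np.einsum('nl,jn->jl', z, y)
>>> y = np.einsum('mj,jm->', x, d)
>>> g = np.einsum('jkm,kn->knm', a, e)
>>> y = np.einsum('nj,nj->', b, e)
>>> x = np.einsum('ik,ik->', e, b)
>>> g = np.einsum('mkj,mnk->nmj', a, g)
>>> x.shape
()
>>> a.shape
(7, 7, 7)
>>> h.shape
(17, 7)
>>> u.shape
(17, 7)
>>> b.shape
(7, 37)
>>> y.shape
()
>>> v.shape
(7, 17, 7)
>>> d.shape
(7, 7)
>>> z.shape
(37, 37)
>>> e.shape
(7, 37)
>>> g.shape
(37, 7, 7)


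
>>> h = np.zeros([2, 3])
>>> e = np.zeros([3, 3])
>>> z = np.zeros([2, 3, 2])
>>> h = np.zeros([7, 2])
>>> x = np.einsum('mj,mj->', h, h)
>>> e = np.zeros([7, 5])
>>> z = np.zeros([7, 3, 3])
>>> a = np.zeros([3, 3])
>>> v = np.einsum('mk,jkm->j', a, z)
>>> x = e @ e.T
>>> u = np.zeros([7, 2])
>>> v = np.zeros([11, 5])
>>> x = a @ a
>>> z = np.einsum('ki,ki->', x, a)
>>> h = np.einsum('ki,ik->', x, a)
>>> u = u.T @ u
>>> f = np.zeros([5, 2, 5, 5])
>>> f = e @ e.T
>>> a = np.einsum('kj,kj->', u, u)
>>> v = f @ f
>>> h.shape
()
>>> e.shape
(7, 5)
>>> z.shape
()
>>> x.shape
(3, 3)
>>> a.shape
()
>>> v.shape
(7, 7)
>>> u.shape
(2, 2)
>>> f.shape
(7, 7)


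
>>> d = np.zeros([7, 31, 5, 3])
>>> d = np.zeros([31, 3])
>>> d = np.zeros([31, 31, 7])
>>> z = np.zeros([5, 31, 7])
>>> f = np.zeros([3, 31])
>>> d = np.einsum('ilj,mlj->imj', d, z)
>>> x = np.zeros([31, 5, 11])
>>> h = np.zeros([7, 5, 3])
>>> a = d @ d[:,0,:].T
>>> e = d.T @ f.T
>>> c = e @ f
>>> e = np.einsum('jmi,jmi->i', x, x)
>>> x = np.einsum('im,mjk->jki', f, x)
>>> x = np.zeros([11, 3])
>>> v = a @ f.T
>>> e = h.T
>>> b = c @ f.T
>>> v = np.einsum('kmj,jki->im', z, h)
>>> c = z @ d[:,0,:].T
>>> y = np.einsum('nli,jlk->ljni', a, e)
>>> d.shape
(31, 5, 7)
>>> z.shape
(5, 31, 7)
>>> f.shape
(3, 31)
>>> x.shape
(11, 3)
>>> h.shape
(7, 5, 3)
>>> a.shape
(31, 5, 31)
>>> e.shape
(3, 5, 7)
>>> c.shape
(5, 31, 31)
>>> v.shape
(3, 31)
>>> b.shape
(7, 5, 3)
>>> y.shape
(5, 3, 31, 31)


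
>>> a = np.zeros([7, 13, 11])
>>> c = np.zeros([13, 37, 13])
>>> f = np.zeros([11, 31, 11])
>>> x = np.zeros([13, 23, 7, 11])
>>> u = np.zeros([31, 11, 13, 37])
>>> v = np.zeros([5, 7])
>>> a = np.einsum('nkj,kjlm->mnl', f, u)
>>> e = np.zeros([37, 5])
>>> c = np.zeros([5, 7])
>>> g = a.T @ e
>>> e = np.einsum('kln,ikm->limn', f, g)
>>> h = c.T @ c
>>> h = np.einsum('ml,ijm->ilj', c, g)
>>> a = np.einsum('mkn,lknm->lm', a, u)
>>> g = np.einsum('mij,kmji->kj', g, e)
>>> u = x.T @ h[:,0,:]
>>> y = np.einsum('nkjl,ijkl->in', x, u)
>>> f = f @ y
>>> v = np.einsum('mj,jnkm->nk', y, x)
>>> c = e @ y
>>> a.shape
(31, 37)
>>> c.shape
(31, 13, 5, 13)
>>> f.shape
(11, 31, 13)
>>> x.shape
(13, 23, 7, 11)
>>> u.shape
(11, 7, 23, 11)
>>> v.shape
(23, 7)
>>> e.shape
(31, 13, 5, 11)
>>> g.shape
(31, 5)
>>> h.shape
(13, 7, 11)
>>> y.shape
(11, 13)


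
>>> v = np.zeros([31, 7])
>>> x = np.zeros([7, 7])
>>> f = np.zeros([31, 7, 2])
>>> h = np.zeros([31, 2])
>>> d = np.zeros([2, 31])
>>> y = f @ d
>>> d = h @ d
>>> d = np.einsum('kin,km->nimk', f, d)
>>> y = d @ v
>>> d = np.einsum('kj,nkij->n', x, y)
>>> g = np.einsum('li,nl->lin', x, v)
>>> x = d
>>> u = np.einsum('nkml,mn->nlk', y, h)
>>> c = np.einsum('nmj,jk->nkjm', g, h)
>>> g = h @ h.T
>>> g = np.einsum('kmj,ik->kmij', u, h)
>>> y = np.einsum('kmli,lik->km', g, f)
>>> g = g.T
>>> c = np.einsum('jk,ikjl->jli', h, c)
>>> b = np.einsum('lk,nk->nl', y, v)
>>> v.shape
(31, 7)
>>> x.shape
(2,)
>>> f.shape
(31, 7, 2)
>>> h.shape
(31, 2)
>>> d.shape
(2,)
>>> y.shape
(2, 7)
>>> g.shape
(7, 31, 7, 2)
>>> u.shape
(2, 7, 7)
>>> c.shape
(31, 7, 7)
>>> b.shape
(31, 2)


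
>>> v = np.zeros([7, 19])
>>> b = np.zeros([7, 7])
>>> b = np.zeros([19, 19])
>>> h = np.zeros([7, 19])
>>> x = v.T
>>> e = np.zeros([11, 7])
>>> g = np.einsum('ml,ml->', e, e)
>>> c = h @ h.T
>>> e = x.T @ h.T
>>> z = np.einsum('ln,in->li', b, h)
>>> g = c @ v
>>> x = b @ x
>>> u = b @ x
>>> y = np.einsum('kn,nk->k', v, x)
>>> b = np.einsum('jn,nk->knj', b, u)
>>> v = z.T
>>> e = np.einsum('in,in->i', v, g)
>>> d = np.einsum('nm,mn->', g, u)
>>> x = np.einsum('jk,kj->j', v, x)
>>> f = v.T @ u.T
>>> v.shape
(7, 19)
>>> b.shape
(7, 19, 19)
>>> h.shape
(7, 19)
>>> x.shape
(7,)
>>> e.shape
(7,)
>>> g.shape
(7, 19)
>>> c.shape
(7, 7)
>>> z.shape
(19, 7)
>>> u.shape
(19, 7)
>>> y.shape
(7,)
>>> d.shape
()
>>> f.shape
(19, 19)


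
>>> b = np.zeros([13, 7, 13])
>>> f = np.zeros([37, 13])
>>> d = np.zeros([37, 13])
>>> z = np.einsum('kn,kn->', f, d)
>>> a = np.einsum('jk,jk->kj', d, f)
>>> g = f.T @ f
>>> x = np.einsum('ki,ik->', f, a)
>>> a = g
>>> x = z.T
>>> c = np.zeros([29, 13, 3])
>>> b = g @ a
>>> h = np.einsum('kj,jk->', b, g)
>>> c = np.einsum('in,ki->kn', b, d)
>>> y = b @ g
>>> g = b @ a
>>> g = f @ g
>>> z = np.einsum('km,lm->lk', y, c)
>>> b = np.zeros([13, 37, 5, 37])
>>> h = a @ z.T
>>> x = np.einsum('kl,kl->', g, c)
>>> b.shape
(13, 37, 5, 37)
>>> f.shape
(37, 13)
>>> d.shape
(37, 13)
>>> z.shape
(37, 13)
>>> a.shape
(13, 13)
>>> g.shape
(37, 13)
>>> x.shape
()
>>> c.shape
(37, 13)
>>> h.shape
(13, 37)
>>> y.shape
(13, 13)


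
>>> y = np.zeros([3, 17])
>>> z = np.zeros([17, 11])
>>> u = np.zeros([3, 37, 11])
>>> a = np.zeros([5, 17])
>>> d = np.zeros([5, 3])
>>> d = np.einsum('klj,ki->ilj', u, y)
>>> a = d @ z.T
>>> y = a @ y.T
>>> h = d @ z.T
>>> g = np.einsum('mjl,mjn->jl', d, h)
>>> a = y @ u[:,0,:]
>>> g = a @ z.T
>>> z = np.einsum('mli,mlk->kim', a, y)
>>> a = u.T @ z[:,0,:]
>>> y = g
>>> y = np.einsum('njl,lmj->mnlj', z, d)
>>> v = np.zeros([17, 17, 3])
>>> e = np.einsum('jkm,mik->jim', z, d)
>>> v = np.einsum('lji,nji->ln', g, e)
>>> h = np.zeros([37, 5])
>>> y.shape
(37, 3, 17, 11)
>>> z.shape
(3, 11, 17)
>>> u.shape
(3, 37, 11)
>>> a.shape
(11, 37, 17)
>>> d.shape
(17, 37, 11)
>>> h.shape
(37, 5)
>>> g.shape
(17, 37, 17)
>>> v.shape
(17, 3)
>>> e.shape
(3, 37, 17)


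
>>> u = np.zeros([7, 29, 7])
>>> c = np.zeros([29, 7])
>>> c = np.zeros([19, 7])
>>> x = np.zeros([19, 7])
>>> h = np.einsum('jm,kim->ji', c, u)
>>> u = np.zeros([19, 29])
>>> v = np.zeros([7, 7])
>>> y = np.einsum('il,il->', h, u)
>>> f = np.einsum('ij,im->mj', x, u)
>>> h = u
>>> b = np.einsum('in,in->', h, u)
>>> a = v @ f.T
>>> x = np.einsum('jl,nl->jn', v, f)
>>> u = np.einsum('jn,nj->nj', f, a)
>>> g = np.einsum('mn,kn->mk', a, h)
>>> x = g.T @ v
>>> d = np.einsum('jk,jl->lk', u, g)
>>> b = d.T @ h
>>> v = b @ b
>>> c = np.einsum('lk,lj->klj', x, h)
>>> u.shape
(7, 29)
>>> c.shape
(7, 19, 29)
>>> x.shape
(19, 7)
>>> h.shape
(19, 29)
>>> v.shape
(29, 29)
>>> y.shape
()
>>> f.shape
(29, 7)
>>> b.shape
(29, 29)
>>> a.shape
(7, 29)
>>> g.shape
(7, 19)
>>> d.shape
(19, 29)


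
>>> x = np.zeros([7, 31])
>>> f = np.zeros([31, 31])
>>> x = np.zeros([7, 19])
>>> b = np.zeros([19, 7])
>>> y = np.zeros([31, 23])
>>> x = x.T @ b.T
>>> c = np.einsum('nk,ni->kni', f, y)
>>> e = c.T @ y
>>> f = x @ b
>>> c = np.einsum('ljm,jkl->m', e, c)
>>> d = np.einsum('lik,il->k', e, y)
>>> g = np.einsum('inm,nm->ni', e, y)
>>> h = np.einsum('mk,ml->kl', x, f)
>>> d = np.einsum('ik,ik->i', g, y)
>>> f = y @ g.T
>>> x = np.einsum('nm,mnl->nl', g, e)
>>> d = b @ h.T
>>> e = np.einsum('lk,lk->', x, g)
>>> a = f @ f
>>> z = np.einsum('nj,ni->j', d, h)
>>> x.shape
(31, 23)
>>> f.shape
(31, 31)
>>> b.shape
(19, 7)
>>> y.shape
(31, 23)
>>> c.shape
(23,)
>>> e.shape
()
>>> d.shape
(19, 19)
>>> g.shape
(31, 23)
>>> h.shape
(19, 7)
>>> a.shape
(31, 31)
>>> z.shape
(19,)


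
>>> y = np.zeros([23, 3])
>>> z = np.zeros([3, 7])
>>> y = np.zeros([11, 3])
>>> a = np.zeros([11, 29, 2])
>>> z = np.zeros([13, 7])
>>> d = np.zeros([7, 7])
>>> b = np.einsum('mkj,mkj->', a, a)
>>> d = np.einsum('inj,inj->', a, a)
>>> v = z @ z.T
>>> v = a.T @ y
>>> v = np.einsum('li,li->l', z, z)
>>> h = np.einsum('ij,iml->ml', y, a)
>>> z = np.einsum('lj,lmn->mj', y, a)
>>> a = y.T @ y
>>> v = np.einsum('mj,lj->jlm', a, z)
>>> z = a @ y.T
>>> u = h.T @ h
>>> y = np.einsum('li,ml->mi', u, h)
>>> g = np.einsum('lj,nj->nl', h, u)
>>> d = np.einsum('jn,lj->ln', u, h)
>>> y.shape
(29, 2)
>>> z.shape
(3, 11)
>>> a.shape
(3, 3)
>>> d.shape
(29, 2)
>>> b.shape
()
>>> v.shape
(3, 29, 3)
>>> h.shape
(29, 2)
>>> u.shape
(2, 2)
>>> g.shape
(2, 29)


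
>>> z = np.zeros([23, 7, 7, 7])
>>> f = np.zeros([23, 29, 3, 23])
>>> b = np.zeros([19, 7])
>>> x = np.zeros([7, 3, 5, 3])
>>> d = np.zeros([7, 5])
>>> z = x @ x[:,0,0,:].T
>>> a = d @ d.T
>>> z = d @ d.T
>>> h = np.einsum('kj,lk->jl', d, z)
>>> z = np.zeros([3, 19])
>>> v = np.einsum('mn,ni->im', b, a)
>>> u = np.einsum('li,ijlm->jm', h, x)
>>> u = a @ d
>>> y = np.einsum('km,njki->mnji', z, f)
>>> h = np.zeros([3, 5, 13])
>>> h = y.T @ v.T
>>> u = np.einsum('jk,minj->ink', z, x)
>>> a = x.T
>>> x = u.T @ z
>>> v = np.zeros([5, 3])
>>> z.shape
(3, 19)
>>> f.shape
(23, 29, 3, 23)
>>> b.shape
(19, 7)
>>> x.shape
(19, 5, 19)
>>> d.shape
(7, 5)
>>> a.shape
(3, 5, 3, 7)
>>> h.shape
(23, 29, 23, 7)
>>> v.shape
(5, 3)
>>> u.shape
(3, 5, 19)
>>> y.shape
(19, 23, 29, 23)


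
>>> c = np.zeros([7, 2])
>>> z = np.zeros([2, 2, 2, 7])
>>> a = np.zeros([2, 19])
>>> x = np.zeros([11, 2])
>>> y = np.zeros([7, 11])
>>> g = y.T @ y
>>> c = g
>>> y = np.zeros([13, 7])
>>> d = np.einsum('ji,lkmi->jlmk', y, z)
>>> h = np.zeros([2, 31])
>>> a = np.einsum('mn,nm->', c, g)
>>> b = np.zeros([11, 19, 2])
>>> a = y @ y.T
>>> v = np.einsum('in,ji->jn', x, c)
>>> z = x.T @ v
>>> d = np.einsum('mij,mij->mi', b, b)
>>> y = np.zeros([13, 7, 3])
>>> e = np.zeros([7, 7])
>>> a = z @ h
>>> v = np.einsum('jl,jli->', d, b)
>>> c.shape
(11, 11)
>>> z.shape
(2, 2)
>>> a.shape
(2, 31)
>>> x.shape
(11, 2)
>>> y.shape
(13, 7, 3)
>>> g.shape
(11, 11)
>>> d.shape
(11, 19)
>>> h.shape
(2, 31)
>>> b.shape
(11, 19, 2)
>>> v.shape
()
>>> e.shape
(7, 7)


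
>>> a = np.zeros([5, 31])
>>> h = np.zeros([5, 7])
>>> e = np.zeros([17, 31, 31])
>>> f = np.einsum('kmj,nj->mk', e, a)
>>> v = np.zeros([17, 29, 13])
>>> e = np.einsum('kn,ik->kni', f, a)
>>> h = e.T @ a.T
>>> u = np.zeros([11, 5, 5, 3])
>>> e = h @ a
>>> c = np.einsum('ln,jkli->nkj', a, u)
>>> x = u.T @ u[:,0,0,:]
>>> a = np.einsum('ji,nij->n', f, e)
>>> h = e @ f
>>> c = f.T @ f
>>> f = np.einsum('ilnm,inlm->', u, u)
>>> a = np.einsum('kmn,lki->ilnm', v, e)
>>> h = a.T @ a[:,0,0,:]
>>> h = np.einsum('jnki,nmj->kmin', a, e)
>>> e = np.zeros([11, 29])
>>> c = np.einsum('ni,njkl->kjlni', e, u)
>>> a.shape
(31, 5, 13, 29)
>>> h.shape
(13, 17, 29, 5)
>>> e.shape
(11, 29)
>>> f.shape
()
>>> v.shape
(17, 29, 13)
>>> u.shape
(11, 5, 5, 3)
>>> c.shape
(5, 5, 3, 11, 29)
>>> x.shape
(3, 5, 5, 3)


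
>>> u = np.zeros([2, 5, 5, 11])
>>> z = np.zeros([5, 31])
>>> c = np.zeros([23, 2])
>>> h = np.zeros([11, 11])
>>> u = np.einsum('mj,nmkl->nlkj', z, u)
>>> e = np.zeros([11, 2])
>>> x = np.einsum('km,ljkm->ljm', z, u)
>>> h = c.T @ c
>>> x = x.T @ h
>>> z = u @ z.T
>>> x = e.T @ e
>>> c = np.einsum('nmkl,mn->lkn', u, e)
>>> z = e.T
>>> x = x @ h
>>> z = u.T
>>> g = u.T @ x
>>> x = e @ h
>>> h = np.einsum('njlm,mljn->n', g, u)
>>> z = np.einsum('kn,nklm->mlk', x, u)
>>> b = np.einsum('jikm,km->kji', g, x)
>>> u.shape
(2, 11, 5, 31)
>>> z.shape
(31, 5, 11)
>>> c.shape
(31, 5, 2)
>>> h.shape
(31,)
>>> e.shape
(11, 2)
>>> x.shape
(11, 2)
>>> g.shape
(31, 5, 11, 2)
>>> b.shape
(11, 31, 5)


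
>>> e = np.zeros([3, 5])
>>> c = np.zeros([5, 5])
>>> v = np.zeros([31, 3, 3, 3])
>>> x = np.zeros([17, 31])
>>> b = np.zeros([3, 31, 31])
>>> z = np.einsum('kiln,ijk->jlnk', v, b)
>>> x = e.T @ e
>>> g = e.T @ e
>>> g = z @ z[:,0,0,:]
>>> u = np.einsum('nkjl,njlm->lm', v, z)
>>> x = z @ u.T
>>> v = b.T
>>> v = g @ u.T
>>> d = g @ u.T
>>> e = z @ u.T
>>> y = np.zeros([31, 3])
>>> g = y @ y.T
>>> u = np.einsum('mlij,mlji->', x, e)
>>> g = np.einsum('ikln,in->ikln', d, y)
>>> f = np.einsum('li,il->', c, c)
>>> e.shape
(31, 3, 3, 3)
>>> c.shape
(5, 5)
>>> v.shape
(31, 3, 3, 3)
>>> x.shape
(31, 3, 3, 3)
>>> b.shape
(3, 31, 31)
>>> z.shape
(31, 3, 3, 31)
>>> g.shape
(31, 3, 3, 3)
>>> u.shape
()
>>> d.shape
(31, 3, 3, 3)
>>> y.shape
(31, 3)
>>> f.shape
()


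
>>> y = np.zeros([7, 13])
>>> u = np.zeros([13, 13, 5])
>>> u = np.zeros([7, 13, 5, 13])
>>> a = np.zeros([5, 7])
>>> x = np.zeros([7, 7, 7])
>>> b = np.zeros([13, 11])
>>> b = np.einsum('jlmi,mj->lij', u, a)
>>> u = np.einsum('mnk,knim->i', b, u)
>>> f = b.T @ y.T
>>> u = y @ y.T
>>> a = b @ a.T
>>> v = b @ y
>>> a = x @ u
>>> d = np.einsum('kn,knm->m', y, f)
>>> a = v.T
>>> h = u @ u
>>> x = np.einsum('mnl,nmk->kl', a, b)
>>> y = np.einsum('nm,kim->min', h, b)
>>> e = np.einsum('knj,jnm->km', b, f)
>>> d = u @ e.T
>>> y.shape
(7, 13, 7)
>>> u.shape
(7, 7)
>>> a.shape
(13, 13, 13)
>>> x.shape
(7, 13)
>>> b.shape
(13, 13, 7)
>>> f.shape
(7, 13, 7)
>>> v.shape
(13, 13, 13)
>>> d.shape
(7, 13)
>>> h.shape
(7, 7)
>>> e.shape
(13, 7)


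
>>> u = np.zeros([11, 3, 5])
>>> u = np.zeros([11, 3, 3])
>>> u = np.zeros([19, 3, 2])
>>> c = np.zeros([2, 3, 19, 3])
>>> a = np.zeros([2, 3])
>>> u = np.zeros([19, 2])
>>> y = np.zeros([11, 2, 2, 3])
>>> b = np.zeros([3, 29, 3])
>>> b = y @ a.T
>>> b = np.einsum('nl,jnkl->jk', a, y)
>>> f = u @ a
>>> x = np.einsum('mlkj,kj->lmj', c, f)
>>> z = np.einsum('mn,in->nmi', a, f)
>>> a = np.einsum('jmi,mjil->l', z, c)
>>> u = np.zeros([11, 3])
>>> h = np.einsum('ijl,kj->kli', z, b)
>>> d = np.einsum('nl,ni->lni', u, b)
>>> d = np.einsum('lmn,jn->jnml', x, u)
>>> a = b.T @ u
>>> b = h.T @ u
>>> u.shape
(11, 3)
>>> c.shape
(2, 3, 19, 3)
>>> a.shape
(2, 3)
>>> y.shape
(11, 2, 2, 3)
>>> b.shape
(3, 19, 3)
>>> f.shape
(19, 3)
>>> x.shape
(3, 2, 3)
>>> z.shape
(3, 2, 19)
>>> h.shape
(11, 19, 3)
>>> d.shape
(11, 3, 2, 3)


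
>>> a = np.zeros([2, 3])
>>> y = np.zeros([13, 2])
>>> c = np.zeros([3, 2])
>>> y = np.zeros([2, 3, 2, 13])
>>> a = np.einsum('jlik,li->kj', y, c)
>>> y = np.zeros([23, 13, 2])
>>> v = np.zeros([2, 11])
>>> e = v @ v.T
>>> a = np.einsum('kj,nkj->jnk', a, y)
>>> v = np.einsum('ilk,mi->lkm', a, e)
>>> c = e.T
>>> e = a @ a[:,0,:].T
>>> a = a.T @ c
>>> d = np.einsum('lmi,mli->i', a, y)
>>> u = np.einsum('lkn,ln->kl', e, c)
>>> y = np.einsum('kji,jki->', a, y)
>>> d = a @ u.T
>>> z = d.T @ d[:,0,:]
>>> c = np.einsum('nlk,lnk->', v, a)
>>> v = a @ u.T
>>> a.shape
(13, 23, 2)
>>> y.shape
()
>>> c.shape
()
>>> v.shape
(13, 23, 23)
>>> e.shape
(2, 23, 2)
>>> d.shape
(13, 23, 23)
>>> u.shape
(23, 2)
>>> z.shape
(23, 23, 23)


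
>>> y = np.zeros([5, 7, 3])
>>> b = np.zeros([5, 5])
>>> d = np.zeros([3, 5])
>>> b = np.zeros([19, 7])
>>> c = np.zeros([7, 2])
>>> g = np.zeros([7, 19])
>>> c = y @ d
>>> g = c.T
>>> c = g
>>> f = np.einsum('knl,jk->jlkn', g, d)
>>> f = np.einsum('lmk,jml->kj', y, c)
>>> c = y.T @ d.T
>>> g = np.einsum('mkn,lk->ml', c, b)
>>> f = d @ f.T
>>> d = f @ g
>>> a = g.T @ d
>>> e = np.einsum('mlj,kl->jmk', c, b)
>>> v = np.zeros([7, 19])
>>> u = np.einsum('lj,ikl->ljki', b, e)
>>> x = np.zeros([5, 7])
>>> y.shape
(5, 7, 3)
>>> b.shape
(19, 7)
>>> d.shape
(3, 19)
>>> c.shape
(3, 7, 3)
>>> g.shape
(3, 19)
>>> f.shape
(3, 3)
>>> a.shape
(19, 19)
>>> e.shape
(3, 3, 19)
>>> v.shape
(7, 19)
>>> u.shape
(19, 7, 3, 3)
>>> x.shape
(5, 7)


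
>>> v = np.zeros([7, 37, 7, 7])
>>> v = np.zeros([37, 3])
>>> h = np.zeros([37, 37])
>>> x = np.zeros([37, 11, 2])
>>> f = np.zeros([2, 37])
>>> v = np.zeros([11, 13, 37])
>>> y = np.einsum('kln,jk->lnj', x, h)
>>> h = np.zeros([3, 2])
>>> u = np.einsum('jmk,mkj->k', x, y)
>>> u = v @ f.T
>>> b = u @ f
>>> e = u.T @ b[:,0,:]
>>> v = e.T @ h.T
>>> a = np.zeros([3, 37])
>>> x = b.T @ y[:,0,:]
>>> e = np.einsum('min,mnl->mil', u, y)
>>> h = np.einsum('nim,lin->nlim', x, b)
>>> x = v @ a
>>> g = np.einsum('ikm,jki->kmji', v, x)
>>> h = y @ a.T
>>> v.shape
(37, 13, 3)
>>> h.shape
(11, 2, 3)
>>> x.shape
(37, 13, 37)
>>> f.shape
(2, 37)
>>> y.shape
(11, 2, 37)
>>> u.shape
(11, 13, 2)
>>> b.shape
(11, 13, 37)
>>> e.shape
(11, 13, 37)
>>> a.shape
(3, 37)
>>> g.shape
(13, 3, 37, 37)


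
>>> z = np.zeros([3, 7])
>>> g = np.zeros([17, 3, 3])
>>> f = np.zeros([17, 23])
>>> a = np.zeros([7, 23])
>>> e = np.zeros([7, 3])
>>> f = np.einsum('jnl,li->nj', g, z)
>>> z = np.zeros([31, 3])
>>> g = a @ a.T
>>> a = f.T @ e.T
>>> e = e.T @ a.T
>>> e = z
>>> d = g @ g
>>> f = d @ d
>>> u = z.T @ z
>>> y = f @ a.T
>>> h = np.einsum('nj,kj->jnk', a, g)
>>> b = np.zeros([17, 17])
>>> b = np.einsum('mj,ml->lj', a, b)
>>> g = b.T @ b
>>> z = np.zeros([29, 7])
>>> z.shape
(29, 7)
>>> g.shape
(7, 7)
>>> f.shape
(7, 7)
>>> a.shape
(17, 7)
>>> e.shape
(31, 3)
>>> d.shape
(7, 7)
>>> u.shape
(3, 3)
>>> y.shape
(7, 17)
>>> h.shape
(7, 17, 7)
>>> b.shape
(17, 7)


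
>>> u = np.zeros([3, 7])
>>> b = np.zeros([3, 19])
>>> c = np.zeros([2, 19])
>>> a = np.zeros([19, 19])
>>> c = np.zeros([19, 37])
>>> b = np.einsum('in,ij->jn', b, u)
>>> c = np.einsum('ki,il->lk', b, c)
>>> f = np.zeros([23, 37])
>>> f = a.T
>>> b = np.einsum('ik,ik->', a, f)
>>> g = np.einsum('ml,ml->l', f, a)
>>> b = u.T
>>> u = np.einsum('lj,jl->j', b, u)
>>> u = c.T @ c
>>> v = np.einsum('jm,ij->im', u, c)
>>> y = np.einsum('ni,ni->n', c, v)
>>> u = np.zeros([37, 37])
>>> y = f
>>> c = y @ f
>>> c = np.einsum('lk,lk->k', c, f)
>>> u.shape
(37, 37)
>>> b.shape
(7, 3)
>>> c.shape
(19,)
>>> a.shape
(19, 19)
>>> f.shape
(19, 19)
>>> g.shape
(19,)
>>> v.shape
(37, 7)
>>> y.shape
(19, 19)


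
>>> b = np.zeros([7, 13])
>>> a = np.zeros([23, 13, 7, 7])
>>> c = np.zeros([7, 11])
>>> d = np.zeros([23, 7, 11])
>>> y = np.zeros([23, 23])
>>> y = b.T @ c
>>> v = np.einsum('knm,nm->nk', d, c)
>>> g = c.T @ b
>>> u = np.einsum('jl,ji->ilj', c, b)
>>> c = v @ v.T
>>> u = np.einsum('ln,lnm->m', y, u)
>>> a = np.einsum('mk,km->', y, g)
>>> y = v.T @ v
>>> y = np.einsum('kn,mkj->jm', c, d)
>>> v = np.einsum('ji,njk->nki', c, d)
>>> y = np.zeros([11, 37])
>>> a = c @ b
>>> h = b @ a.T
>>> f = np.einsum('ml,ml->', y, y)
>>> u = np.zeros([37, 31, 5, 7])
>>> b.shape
(7, 13)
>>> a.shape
(7, 13)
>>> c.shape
(7, 7)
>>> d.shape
(23, 7, 11)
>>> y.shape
(11, 37)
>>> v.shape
(23, 11, 7)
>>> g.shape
(11, 13)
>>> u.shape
(37, 31, 5, 7)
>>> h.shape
(7, 7)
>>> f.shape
()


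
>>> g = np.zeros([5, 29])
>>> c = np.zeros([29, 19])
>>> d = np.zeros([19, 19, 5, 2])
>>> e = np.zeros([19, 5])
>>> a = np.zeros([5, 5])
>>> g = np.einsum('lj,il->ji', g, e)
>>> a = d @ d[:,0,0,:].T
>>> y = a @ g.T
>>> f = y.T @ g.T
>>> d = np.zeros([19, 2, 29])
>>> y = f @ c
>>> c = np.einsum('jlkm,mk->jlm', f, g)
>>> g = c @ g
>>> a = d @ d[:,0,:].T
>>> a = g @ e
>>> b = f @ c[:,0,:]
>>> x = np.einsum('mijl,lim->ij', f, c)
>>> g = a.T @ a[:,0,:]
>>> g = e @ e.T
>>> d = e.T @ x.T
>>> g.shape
(19, 19)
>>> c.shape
(29, 5, 29)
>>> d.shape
(5, 5)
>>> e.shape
(19, 5)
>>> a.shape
(29, 5, 5)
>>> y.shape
(29, 5, 19, 19)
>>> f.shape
(29, 5, 19, 29)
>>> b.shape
(29, 5, 19, 29)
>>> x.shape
(5, 19)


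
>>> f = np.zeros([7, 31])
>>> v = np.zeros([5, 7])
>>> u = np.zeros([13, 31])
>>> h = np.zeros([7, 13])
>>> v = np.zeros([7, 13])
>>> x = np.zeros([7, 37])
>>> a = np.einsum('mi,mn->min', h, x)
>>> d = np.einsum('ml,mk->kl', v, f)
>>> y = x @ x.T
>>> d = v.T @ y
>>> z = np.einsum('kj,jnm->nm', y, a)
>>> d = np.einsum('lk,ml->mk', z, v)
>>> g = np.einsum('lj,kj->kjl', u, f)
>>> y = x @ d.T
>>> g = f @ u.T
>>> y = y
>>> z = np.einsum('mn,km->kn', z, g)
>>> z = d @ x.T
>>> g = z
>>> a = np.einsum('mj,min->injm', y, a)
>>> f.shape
(7, 31)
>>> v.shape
(7, 13)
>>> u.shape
(13, 31)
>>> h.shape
(7, 13)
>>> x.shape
(7, 37)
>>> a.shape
(13, 37, 7, 7)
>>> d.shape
(7, 37)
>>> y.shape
(7, 7)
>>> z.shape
(7, 7)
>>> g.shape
(7, 7)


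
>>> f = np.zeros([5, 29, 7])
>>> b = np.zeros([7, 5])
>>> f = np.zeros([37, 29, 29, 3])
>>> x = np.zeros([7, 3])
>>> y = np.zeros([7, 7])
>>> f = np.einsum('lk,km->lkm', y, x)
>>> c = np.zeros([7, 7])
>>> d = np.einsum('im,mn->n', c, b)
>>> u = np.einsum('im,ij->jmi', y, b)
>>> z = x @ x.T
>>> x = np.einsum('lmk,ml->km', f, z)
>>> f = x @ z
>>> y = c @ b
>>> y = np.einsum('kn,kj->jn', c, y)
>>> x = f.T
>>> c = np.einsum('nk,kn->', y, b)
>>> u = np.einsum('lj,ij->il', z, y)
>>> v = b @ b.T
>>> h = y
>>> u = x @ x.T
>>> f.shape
(3, 7)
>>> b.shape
(7, 5)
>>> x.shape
(7, 3)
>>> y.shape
(5, 7)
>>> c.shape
()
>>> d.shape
(5,)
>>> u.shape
(7, 7)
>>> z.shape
(7, 7)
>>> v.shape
(7, 7)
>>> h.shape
(5, 7)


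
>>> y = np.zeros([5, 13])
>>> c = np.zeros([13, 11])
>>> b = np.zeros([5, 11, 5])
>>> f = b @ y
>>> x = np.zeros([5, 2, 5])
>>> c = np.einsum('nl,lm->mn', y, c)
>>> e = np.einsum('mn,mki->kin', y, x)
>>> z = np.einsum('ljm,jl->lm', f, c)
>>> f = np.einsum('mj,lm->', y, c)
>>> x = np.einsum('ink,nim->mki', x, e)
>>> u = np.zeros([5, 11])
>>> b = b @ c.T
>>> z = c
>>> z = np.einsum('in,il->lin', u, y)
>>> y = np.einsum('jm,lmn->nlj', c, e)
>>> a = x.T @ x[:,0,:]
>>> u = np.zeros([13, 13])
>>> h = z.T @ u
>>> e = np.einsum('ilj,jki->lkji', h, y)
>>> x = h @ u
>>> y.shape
(13, 2, 11)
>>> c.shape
(11, 5)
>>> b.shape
(5, 11, 11)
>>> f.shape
()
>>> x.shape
(11, 5, 13)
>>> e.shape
(5, 2, 13, 11)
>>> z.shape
(13, 5, 11)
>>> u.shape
(13, 13)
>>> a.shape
(5, 5, 5)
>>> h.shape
(11, 5, 13)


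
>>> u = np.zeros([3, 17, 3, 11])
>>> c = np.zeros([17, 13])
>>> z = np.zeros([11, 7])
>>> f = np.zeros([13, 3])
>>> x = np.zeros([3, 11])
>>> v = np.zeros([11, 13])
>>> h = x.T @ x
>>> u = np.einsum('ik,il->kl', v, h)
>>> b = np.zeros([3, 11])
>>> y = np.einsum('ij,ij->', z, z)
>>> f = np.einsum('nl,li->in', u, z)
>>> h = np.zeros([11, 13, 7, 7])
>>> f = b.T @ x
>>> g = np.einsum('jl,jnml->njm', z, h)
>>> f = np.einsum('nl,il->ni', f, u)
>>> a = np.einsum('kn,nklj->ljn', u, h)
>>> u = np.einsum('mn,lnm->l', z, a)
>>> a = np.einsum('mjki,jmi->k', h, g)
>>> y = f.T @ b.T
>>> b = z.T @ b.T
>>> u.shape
(7,)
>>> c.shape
(17, 13)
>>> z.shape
(11, 7)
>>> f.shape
(11, 13)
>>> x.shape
(3, 11)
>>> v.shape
(11, 13)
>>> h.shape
(11, 13, 7, 7)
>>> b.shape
(7, 3)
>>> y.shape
(13, 3)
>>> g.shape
(13, 11, 7)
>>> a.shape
(7,)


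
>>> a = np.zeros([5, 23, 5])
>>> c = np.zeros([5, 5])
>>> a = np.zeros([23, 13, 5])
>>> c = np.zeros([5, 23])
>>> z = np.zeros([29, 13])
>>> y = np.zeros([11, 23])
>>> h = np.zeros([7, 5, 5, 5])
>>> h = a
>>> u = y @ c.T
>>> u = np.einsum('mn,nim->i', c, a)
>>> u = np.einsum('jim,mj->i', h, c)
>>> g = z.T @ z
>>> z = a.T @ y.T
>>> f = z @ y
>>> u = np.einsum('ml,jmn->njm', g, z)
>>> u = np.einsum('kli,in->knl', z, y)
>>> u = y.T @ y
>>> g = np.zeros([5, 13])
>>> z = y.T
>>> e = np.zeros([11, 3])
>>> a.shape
(23, 13, 5)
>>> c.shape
(5, 23)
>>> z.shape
(23, 11)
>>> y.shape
(11, 23)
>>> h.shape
(23, 13, 5)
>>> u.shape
(23, 23)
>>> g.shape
(5, 13)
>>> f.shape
(5, 13, 23)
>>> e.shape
(11, 3)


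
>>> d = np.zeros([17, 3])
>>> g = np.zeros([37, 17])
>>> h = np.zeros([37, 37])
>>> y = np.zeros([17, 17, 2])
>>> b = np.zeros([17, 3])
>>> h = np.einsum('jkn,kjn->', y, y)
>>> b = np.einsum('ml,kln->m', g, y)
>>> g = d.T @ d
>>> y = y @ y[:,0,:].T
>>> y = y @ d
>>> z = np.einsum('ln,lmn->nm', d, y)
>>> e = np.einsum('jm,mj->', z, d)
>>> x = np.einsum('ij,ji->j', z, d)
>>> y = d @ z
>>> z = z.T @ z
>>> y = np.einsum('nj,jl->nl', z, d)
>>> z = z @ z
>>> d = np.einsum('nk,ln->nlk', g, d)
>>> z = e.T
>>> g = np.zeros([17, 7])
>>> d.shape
(3, 17, 3)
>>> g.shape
(17, 7)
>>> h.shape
()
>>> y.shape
(17, 3)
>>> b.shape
(37,)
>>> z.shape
()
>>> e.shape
()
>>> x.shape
(17,)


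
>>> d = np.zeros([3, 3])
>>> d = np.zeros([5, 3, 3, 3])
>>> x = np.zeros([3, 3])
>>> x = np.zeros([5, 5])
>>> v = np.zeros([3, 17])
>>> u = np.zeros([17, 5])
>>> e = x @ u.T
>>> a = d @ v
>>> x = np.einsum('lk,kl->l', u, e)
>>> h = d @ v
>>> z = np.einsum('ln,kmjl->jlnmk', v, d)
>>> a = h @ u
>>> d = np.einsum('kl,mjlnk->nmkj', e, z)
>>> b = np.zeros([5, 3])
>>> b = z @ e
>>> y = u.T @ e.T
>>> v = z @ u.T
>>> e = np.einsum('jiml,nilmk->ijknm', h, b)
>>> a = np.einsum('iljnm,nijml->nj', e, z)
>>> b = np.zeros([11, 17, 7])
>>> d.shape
(3, 3, 5, 3)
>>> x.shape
(17,)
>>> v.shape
(3, 3, 17, 3, 17)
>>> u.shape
(17, 5)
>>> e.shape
(3, 5, 17, 3, 3)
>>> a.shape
(3, 17)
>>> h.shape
(5, 3, 3, 17)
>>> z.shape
(3, 3, 17, 3, 5)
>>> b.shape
(11, 17, 7)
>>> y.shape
(5, 5)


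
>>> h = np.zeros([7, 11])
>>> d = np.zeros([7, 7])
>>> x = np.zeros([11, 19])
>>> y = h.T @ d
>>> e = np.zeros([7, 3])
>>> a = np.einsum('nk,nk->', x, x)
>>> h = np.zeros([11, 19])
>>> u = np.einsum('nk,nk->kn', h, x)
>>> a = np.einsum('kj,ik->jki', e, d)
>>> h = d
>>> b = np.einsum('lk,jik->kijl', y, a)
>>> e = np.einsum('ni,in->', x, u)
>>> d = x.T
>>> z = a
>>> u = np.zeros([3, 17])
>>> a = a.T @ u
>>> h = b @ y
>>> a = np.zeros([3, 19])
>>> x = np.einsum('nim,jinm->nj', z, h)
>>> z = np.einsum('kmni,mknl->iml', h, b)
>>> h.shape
(7, 7, 3, 7)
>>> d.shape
(19, 11)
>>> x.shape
(3, 7)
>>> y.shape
(11, 7)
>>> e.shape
()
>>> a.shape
(3, 19)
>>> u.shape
(3, 17)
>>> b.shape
(7, 7, 3, 11)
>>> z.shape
(7, 7, 11)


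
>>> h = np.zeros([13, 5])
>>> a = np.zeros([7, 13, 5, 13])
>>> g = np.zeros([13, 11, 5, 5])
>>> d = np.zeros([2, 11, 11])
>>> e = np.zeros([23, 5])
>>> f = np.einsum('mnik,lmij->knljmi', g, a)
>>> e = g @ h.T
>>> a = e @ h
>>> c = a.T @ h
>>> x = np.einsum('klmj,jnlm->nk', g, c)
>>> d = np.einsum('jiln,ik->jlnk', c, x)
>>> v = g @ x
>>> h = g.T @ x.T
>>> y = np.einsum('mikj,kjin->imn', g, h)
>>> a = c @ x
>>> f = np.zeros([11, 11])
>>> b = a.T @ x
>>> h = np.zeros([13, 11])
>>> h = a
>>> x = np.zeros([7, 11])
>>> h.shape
(5, 5, 11, 13)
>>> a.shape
(5, 5, 11, 13)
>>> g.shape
(13, 11, 5, 5)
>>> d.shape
(5, 11, 5, 13)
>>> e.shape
(13, 11, 5, 13)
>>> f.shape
(11, 11)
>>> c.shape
(5, 5, 11, 5)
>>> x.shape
(7, 11)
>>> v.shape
(13, 11, 5, 13)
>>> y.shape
(11, 13, 5)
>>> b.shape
(13, 11, 5, 13)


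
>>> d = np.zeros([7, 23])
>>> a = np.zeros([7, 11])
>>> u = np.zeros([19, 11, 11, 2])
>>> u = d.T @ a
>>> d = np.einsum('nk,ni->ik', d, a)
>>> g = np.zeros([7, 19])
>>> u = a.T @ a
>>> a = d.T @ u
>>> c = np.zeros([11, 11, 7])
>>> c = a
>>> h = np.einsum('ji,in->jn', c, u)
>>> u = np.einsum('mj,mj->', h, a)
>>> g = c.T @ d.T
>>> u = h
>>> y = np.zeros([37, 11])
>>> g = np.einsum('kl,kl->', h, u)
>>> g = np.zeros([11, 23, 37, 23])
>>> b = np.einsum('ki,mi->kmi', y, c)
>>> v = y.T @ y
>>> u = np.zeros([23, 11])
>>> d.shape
(11, 23)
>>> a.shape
(23, 11)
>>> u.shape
(23, 11)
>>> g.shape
(11, 23, 37, 23)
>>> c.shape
(23, 11)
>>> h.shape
(23, 11)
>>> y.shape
(37, 11)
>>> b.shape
(37, 23, 11)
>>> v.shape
(11, 11)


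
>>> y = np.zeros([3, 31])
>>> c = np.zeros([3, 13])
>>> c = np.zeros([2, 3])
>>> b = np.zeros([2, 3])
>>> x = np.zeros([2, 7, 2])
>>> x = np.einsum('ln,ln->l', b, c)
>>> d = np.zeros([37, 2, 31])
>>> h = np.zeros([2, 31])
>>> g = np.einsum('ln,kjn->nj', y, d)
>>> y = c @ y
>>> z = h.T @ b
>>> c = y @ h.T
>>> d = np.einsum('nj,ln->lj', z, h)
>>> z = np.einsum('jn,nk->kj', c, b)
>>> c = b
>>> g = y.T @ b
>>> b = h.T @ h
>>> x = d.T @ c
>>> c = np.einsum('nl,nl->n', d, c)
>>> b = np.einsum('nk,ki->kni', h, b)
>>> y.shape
(2, 31)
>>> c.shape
(2,)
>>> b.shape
(31, 2, 31)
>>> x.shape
(3, 3)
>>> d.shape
(2, 3)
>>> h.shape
(2, 31)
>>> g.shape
(31, 3)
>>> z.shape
(3, 2)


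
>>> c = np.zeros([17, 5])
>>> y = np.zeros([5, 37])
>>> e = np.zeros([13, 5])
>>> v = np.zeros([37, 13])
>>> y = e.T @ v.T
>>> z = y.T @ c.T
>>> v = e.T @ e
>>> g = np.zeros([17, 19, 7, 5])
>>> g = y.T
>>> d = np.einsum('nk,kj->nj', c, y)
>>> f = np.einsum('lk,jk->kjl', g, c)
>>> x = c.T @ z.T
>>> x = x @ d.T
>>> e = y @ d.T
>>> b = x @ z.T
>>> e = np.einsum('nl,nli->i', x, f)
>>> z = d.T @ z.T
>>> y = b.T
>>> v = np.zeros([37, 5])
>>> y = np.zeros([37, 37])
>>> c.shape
(17, 5)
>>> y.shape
(37, 37)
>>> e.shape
(37,)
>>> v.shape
(37, 5)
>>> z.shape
(37, 37)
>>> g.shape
(37, 5)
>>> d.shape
(17, 37)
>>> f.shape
(5, 17, 37)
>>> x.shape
(5, 17)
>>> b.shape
(5, 37)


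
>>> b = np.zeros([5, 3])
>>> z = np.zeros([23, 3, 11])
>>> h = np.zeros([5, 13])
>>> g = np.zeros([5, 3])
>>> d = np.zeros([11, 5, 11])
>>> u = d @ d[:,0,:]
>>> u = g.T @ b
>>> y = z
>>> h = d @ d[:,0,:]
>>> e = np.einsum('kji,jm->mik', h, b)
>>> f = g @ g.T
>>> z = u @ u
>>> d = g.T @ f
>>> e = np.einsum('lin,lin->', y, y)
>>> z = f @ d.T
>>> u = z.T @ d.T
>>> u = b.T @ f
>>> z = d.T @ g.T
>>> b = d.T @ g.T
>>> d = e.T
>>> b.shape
(5, 5)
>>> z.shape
(5, 5)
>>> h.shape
(11, 5, 11)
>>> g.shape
(5, 3)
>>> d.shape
()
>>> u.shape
(3, 5)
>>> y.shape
(23, 3, 11)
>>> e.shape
()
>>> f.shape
(5, 5)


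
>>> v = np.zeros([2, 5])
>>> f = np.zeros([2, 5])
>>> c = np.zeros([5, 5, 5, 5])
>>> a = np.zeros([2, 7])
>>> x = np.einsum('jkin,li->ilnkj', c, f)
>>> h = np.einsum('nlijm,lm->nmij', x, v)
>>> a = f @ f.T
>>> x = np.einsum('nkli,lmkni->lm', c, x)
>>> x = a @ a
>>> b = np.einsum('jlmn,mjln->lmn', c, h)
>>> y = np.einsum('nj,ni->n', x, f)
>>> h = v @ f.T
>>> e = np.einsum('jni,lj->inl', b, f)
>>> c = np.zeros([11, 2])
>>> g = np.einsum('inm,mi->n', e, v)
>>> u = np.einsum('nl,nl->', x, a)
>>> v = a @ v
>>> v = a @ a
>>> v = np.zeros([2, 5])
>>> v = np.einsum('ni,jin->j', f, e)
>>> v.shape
(5,)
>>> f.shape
(2, 5)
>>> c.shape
(11, 2)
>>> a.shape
(2, 2)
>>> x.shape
(2, 2)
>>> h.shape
(2, 2)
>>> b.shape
(5, 5, 5)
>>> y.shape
(2,)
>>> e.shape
(5, 5, 2)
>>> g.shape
(5,)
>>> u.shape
()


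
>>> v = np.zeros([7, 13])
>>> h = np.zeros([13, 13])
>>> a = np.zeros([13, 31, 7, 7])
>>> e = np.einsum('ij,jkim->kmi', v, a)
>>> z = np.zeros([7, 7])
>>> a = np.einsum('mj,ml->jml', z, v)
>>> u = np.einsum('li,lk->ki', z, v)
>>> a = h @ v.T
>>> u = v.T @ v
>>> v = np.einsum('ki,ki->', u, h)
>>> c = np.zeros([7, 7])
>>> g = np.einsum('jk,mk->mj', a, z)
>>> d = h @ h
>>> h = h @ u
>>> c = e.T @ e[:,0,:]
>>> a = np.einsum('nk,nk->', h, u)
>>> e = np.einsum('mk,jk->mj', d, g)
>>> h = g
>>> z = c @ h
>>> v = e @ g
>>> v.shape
(13, 13)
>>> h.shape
(7, 13)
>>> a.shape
()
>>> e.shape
(13, 7)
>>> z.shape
(7, 7, 13)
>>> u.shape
(13, 13)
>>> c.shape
(7, 7, 7)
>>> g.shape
(7, 13)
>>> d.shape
(13, 13)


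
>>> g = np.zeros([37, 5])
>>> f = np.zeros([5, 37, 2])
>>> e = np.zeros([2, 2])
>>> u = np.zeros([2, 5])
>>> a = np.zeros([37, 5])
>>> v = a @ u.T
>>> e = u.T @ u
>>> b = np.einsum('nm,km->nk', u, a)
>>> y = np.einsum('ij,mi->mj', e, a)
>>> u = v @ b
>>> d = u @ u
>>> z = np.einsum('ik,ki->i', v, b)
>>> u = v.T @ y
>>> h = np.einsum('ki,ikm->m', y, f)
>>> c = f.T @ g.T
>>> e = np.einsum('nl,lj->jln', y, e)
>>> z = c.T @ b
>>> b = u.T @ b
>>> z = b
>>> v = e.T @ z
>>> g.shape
(37, 5)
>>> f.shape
(5, 37, 2)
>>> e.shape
(5, 5, 37)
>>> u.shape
(2, 5)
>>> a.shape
(37, 5)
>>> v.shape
(37, 5, 37)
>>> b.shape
(5, 37)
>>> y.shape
(37, 5)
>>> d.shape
(37, 37)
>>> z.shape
(5, 37)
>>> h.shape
(2,)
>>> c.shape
(2, 37, 37)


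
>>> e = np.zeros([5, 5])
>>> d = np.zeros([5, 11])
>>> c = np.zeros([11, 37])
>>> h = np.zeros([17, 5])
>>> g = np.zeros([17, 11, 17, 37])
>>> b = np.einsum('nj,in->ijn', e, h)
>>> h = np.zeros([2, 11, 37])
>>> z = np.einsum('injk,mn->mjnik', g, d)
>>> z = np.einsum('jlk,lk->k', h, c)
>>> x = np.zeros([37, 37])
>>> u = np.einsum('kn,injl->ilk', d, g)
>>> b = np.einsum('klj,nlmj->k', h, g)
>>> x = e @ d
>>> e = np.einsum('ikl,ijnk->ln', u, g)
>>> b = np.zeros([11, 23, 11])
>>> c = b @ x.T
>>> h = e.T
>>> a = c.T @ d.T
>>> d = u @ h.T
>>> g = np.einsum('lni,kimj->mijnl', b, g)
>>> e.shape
(5, 17)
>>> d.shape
(17, 37, 17)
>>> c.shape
(11, 23, 5)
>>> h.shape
(17, 5)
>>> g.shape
(17, 11, 37, 23, 11)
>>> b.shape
(11, 23, 11)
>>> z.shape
(37,)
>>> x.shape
(5, 11)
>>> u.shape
(17, 37, 5)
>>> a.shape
(5, 23, 5)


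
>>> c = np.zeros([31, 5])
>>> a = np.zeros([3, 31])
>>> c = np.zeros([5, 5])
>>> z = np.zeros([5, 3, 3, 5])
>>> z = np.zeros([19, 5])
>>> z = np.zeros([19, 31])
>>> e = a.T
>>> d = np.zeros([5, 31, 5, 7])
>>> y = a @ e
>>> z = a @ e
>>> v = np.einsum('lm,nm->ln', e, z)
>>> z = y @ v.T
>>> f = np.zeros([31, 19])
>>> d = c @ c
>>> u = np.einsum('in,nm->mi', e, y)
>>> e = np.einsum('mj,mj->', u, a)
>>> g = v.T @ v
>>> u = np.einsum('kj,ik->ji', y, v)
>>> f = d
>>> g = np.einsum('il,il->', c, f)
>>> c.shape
(5, 5)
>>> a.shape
(3, 31)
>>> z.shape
(3, 31)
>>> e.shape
()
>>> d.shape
(5, 5)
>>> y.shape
(3, 3)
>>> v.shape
(31, 3)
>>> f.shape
(5, 5)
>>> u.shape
(3, 31)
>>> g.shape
()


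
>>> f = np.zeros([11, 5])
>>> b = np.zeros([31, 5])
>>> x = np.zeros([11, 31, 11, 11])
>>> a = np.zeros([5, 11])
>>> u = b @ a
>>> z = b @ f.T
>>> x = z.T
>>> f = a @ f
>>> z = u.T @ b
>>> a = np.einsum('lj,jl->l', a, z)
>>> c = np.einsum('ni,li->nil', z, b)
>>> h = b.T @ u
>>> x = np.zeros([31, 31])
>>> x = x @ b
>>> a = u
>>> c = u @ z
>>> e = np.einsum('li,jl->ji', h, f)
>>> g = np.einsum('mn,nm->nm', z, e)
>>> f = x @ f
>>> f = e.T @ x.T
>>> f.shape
(11, 31)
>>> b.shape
(31, 5)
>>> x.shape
(31, 5)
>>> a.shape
(31, 11)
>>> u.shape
(31, 11)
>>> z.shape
(11, 5)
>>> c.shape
(31, 5)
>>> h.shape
(5, 11)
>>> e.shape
(5, 11)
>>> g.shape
(5, 11)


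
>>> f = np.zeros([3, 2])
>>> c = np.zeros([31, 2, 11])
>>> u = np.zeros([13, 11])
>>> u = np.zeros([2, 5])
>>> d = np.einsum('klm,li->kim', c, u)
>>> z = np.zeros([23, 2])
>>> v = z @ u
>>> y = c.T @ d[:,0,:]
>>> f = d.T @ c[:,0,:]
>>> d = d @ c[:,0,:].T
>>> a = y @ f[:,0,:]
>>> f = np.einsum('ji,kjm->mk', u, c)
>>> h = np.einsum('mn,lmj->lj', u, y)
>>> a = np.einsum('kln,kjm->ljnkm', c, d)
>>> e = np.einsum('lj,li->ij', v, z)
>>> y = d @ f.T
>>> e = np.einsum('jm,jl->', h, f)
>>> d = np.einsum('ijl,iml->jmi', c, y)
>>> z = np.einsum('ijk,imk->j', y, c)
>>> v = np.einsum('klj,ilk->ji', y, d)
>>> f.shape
(11, 31)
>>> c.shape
(31, 2, 11)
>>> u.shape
(2, 5)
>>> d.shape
(2, 5, 31)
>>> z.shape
(5,)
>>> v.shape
(11, 2)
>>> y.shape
(31, 5, 11)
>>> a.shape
(2, 5, 11, 31, 31)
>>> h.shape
(11, 11)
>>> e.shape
()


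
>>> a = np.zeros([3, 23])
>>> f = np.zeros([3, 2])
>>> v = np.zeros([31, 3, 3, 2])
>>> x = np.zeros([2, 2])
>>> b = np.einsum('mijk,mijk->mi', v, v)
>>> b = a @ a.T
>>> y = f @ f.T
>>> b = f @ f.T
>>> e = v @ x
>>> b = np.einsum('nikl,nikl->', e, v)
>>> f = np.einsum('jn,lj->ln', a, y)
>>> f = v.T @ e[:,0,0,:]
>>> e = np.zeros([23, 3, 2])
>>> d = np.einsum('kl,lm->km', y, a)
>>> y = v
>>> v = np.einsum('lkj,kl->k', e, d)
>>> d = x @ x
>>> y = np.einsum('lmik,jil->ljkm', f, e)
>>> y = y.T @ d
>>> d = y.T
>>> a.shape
(3, 23)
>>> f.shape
(2, 3, 3, 2)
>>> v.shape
(3,)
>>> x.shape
(2, 2)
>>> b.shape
()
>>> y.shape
(3, 2, 23, 2)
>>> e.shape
(23, 3, 2)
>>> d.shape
(2, 23, 2, 3)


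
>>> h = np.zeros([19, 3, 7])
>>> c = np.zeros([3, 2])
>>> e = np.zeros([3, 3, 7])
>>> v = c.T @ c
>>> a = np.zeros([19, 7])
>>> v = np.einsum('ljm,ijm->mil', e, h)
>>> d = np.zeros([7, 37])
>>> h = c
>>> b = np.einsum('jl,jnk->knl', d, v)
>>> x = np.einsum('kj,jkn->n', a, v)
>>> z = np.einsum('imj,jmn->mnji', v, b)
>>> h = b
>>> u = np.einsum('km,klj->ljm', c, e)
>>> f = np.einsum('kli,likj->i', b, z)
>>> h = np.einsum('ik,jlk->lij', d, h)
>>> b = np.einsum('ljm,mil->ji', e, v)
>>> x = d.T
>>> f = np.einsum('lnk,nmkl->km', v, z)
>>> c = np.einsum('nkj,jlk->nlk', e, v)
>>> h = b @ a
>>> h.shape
(3, 7)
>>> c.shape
(3, 19, 3)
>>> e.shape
(3, 3, 7)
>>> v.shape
(7, 19, 3)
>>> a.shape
(19, 7)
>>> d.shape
(7, 37)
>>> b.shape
(3, 19)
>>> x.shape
(37, 7)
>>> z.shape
(19, 37, 3, 7)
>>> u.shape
(3, 7, 2)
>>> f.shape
(3, 37)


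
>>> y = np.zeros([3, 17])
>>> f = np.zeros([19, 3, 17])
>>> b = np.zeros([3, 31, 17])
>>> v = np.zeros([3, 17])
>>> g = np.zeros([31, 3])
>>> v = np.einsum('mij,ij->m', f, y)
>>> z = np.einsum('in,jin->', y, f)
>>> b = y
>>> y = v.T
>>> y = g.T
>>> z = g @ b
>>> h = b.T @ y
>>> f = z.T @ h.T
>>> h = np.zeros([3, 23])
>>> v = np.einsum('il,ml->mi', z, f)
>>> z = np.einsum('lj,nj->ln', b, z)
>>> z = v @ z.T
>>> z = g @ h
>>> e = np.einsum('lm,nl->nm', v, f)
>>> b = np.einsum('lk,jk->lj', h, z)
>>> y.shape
(3, 31)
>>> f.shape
(17, 17)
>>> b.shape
(3, 31)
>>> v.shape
(17, 31)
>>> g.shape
(31, 3)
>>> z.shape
(31, 23)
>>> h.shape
(3, 23)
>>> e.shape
(17, 31)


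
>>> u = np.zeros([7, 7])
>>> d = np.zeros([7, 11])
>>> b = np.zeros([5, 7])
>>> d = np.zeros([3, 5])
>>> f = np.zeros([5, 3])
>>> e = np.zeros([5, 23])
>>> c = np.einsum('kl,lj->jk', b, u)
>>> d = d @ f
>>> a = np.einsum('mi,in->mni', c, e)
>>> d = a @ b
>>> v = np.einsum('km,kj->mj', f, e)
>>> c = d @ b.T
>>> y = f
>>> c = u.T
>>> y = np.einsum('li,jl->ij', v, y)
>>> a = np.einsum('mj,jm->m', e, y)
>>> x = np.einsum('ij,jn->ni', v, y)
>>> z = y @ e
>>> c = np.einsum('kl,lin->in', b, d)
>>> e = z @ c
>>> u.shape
(7, 7)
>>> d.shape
(7, 23, 7)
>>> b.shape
(5, 7)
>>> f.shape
(5, 3)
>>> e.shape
(23, 7)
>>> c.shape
(23, 7)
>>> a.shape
(5,)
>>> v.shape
(3, 23)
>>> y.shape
(23, 5)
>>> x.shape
(5, 3)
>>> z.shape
(23, 23)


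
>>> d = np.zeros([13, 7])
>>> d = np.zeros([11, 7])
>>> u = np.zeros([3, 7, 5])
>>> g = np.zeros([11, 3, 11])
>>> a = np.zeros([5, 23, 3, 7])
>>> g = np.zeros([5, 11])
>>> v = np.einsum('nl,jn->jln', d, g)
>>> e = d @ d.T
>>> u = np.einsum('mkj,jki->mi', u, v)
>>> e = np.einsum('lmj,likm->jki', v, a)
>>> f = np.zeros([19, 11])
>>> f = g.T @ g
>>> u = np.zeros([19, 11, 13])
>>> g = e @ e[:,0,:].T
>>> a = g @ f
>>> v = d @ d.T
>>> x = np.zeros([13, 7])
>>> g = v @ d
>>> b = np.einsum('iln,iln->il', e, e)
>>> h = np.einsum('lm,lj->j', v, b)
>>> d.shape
(11, 7)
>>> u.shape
(19, 11, 13)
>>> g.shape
(11, 7)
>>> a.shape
(11, 3, 11)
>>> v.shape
(11, 11)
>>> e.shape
(11, 3, 23)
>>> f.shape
(11, 11)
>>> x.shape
(13, 7)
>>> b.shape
(11, 3)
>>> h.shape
(3,)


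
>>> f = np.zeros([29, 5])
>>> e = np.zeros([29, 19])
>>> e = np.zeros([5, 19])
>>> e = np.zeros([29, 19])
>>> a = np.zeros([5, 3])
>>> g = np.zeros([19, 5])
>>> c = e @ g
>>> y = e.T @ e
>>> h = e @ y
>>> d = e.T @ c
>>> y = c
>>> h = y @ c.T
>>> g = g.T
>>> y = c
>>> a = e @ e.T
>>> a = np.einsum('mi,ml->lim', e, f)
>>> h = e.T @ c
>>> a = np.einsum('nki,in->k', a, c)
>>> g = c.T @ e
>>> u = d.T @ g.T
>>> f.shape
(29, 5)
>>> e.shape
(29, 19)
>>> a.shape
(19,)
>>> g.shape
(5, 19)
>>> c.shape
(29, 5)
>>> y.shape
(29, 5)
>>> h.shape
(19, 5)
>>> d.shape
(19, 5)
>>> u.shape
(5, 5)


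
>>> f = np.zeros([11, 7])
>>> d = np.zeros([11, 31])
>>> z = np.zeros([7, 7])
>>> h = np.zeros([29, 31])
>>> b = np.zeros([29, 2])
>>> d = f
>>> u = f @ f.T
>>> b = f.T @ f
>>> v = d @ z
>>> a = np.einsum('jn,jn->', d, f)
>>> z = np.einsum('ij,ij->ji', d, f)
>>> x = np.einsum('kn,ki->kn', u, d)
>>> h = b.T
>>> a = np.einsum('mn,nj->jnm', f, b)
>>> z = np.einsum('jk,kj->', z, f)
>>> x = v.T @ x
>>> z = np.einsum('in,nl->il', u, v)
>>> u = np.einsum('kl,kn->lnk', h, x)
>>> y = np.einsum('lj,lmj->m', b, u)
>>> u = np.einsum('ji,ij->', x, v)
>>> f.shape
(11, 7)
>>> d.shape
(11, 7)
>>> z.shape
(11, 7)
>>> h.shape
(7, 7)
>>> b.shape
(7, 7)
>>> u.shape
()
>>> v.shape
(11, 7)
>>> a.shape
(7, 7, 11)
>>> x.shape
(7, 11)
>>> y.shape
(11,)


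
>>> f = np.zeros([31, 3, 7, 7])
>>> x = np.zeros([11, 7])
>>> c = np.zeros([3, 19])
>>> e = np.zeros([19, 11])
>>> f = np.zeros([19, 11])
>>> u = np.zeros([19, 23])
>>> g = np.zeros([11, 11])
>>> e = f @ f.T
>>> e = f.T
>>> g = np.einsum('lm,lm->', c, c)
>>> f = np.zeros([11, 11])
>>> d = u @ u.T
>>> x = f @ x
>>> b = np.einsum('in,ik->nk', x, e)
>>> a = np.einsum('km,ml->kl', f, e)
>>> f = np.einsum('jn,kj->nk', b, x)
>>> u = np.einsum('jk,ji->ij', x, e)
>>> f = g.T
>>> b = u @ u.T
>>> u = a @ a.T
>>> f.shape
()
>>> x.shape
(11, 7)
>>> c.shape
(3, 19)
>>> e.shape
(11, 19)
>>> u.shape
(11, 11)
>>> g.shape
()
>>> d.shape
(19, 19)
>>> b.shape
(19, 19)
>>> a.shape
(11, 19)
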